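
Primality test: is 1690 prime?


1690 / 2 = 845 (exact division)
1690 is NOT prime.

No, 1690 is not prime


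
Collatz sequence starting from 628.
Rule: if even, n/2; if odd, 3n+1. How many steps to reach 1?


628 → 314 → 157 → 472 → 236 → 118 → 59 → 178 → 89 → 268 → 134 → 67 → 202 → 101 → 304 → 152 → 76 → 38 → 19 → 58 → 29 → 88 → 44 → 22 → 11 → 34 → 17 → 52 → 26 → 13 → 40 → 20 → 10 → 5 → 16 → 8 → 4 → 2 → 1
Total steps = 38

38 steps


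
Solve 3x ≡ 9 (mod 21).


GCD(3, 21) = 3 divides 9
Divide: 1x ≡ 3 (mod 7)
x ≡ 3 (mod 7)


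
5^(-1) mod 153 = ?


Use the extended Euclidean algorithm on (153, 5); each row r = 153*s + 5*t:
r=153, s=1, t=0
r=5, s=0, t=1
q=30: r=3, s=1, t=-30   [153*(1) + 5*(-30) = 3]
q=1: r=2, s=-1, t=31   [153*(-1) + 5*(31) = 2]
q=1: r=1, s=2, t=-61   [153*(2) + 5*(-61) = 1]
q=2: r=0, s=-5, t=153   [153*(-5) + 5*(153) = 0]
GCD = 1 with t = -61, so 5*(-61) ≡ 1 (mod 153)
Inverse = -61 mod 153 = 92
Check: 5 * 92 = 460 ≡ 1 (mod 153)

5^(-1) ≡ 92 (mod 153)


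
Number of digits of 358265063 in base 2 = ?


358265063 in base 2 = 10101010110101011000011100111
Number of digits = 29

29 digits (base 2)


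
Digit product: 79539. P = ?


7 × 9 × 5 × 3 × 9 = 8505


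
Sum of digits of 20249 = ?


2 + 0 + 2 + 4 + 9 = 17


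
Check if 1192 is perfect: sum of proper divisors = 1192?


Proper divisors of 1192: 1, 2, 4, 8, 149, 298, 596
Sum = 1 + 2 + 4 + 8 + 149 + 298 + 596 = 1058

No, 1192 is not perfect (1058 ≠ 1192)


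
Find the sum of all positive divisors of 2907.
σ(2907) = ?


Divisors of 2907: 1, 3, 9, 17, 19, 51, 57, 153, 171, 323, 969, 2907
Sum = 1 + 3 + 9 + 17 + 19 + 51 + 57 + 153 + 171 + 323 + 969 + 2907 = 4680

σ(2907) = 4680


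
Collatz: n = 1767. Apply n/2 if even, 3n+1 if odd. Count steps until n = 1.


1767 → 5302 → 2651 → 7954 → 3977 → 11932 → 5966 → 2983 → 8950 → 4475 → 13426 → 6713 → 20140 → 10070 → 5035 → 15106 → 7553 → 22660 → 11330 → 5665 → 16996 → 8498 → 4249 → 12748 → 6374 → 3187 → 9562 → 4781 → 14344 → 7172 → 3586 → 1793 → 5380 → 2690 → 1345 → 4036 → 2018 → 1009 → 3028 → 1514 → 757 → 2272 → 1136 → 568 → 284 → 142 → 71 → 214 → 107 → 322 → 161 → 484 → 242 → 121 → 364 → 182 → 91 → 274 → 137 → 412 → 206 → 103 → 310 → 155 → 466 → 233 → 700 → 350 → 175 → 526 → 263 → 790 → 395 → 1186 → 593 → 1780 → 890 → 445 → 1336 → 668 → 334 → 167 → 502 → 251 → 754 → 377 → 1132 → 566 → 283 → 850 → 425 → 1276 → 638 → 319 → 958 → 479 → 1438 → 719 → 2158 → 1079 → 3238 → 1619 → 4858 → 2429 → 7288 → 3644 → 1822 → 911 → 2734 → 1367 → 4102 → 2051 → 6154 → 3077 → 9232 → 4616 → 2308 → 1154 → 577 → 1732 → 866 → 433 → 1300 → 650 → 325 → 976 → 488 → 244 → 122 → 61 → 184 → 92 → 46 → 23 → 70 → 35 → 106 → 53 → 160 → 80 → 40 → 20 → 10 → 5 → 16 → 8 → 4 → 2 → 1
Total steps = 148

148 steps


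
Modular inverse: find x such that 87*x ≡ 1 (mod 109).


Use the extended Euclidean algorithm on (109, 87); each row r = 109*s + 87*t:
r=109, s=1, t=0
r=87, s=0, t=1
q=1: r=22, s=1, t=-1   [109*(1) + 87*(-1) = 22]
q=3: r=21, s=-3, t=4   [109*(-3) + 87*(4) = 21]
q=1: r=1, s=4, t=-5   [109*(4) + 87*(-5) = 1]
q=21: r=0, s=-87, t=109   [109*(-87) + 87*(109) = 0]
GCD = 1 with t = -5, so 87*(-5) ≡ 1 (mod 109)
Inverse = -5 mod 109 = 104
Check: 87 * 104 = 9048 ≡ 1 (mod 109)

87^(-1) ≡ 104 (mod 109)


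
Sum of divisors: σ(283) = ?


Divisors of 283: 1, 283
Sum = 1 + 283 = 284

σ(283) = 284


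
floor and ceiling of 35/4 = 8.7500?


35/4 = 8.7500
floor = 8
ceil = 9

floor = 8, ceil = 9


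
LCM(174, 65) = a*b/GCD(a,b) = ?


GCD(174, 65) = 1
LCM = 174*65/1 = 11310/1 = 11310

LCM = 11310


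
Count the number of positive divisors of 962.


962 = 2^1 × 13^1 × 37^1
d(962) = (1+1) × (1+1) × (1+1) = 8

8 divisors


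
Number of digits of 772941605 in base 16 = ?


772941605 in base 16 = 2E122725
Number of digits = 8

8 digits (base 16)


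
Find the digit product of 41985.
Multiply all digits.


4 × 1 × 9 × 8 × 5 = 1440


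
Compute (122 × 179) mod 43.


122 × 179 = 21838
21838 mod 43 = 37


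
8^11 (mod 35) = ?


8^1 mod 35 = 8
8^2 mod 35 = 29
8^3 mod 35 = 22
8^4 mod 35 = 1
8^5 mod 35 = 8
8^6 mod 35 = 29
8^7 mod 35 = 22
8^8 mod 35 = 1
8^9 mod 35 = 8
8^10 mod 35 = 29
8^11 mod 35 = 22


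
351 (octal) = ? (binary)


351 (base 8) = 233 (decimal)
233 (decimal) = 11101001 (base 2)


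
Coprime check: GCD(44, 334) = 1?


Euclidean algorithm:
334 = 7 * 44 + 26
44 = 1 * 26 + 18
26 = 1 * 18 + 8
18 = 2 * 8 + 2
8 = 4 * 2 + 0
GCD(44, 334) = 2

No, not coprime (GCD = 2)


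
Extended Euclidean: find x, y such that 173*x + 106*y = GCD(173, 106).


Tabular extended Euclidean (each row: r = 173*s + 106*t):
r=173, s=1, t=0
r=106, s=0, t=1
q=1: r=67, s=1, t=-1   [173*(1) + 106*(-1) = 67]
q=1: r=39, s=-1, t=2   [173*(-1) + 106*(2) = 39]
q=1: r=28, s=2, t=-3   [173*(2) + 106*(-3) = 28]
q=1: r=11, s=-3, t=5   [173*(-3) + 106*(5) = 11]
q=2: r=6, s=8, t=-13   [173*(8) + 106*(-13) = 6]
q=1: r=5, s=-11, t=18   [173*(-11) + 106*(18) = 5]
q=1: r=1, s=19, t=-31   [173*(19) + 106*(-31) = 1]
q=5: r=0, s=-106, t=173   [173*(-106) + 106*(173) = 0]
GCD = 1; from the row with r=1: x=19, y=-31
Check: 173*(19) + 106*(-31) = 3287 - 3286 = 1

GCD = 1, x = 19, y = -31


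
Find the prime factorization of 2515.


2515 / 5 = 503
503 / 503 = 1
2515 = 5 × 503


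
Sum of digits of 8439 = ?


8 + 4 + 3 + 9 = 24


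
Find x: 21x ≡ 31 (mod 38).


GCD(21, 38) = 1, unique solution
a^(-1) mod 38 = 29
x = 29 * 31 mod 38 = 25

x ≡ 25 (mod 38)


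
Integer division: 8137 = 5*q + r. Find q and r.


8137 = 5 * 1627 + 2
Check: 8135 + 2 = 8137

q = 1627, r = 2


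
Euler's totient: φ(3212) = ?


3212 = 2^2 × 11 × 73
Prime factors: 2, 11, 73
φ(3212) = 3212 × (1-1/2) × (1-1/11) × (1-1/73)
= 3212 × 1/2 × 10/11 × 72/73 = 1440

φ(3212) = 1440


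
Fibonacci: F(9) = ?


Sequence: 1, 1, 2, 3, 5, 8, 13, 21, 34
F(9) = 34


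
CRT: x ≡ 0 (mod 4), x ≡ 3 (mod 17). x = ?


M = 4*17 = 68
M1 = M/4 = 17, M2 = M/17 = 4
M1^(-1) mod 4 = 1, M2^(-1) mod 17 = 13
x = 0*17*1 + 3*4*13 = 156
156 mod 68 = 20
Check: 20 mod 4 = 0 ✓, 20 mod 17 = 3 ✓

x ≡ 20 (mod 68)


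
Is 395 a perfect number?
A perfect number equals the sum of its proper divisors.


Proper divisors of 395: 1, 5, 79
Sum = 1 + 5 + 79 = 85

No, 395 is not perfect (85 ≠ 395)


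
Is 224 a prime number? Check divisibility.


224 / 2 = 112 (exact division)
224 is NOT prime.

No, 224 is not prime


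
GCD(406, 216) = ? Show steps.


406 = 1 * 216 + 190
216 = 1 * 190 + 26
190 = 7 * 26 + 8
26 = 3 * 8 + 2
8 = 4 * 2 + 0
GCD = 2


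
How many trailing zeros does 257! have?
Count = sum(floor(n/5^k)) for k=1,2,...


floor(257/5) = 51
floor(257/25) = 10
floor(257/125) = 2
Total = 63

63 trailing zeros


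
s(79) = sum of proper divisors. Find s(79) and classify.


Proper divisors: 1
Sum = 1 = 1
1 < 79 → deficient

s(79) = 1 (deficient)


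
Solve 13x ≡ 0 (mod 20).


GCD(13, 20) = 1, unique solution
a^(-1) mod 20 = 17
x = 17 * 0 mod 20 = 0

x ≡ 0 (mod 20)


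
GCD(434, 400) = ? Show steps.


434 = 1 * 400 + 34
400 = 11 * 34 + 26
34 = 1 * 26 + 8
26 = 3 * 8 + 2
8 = 4 * 2 + 0
GCD = 2


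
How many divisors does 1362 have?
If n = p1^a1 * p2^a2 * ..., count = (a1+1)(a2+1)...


1362 = 2^1 × 3^1 × 227^1
d(1362) = (1+1) × (1+1) × (1+1) = 8

8 divisors


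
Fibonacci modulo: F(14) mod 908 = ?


F(k) mod 908 for k=1..14:
1, 1, 2, 3, 5, 8, 13, 21, 34, 55, 89, 144, 233, 377
F(14) mod 908 = 377


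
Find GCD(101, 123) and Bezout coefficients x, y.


Tabular extended Euclidean (each row: r = 101*s + 123*t):
r=101, s=1, t=0
r=123, s=0, t=1
q=0: r=101, s=1, t=0   [101*(1) + 123*(0) = 101]
q=1: r=22, s=-1, t=1   [101*(-1) + 123*(1) = 22]
q=4: r=13, s=5, t=-4   [101*(5) + 123*(-4) = 13]
q=1: r=9, s=-6, t=5   [101*(-6) + 123*(5) = 9]
q=1: r=4, s=11, t=-9   [101*(11) + 123*(-9) = 4]
q=2: r=1, s=-28, t=23   [101*(-28) + 123*(23) = 1]
q=4: r=0, s=123, t=-101   [101*(123) + 123*(-101) = 0]
GCD = 1; from the row with r=1: x=-28, y=23
Check: 101*(-28) + 123*(23) = -2828 + 2829 = 1

GCD = 1, x = -28, y = 23


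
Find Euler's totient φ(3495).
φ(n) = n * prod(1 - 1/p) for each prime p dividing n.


3495 = 3 × 5 × 233
Prime factors: 3, 5, 233
φ(3495) = 3495 × (1-1/3) × (1-1/5) × (1-1/233)
= 3495 × 2/3 × 4/5 × 232/233 = 1856

φ(3495) = 1856


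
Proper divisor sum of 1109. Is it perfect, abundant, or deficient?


Proper divisors: 1
Sum = 1 = 1
1 < 1109 → deficient

s(1109) = 1 (deficient)


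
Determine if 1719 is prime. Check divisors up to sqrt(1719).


1719 / 3 = 573 (exact division)
1719 is NOT prime.

No, 1719 is not prime


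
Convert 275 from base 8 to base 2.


275 (base 8) = 189 (decimal)
189 (decimal) = 10111101 (base 2)


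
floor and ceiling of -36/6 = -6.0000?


-36/6 = -6.0000
floor = -6
ceil = -6

floor = -6, ceil = -6


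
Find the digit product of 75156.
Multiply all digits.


7 × 5 × 1 × 5 × 6 = 1050


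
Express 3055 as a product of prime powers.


3055 / 5 = 611
611 / 13 = 47
47 / 47 = 1
3055 = 5 × 13 × 47


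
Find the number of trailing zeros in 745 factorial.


floor(745/5) = 149
floor(745/25) = 29
floor(745/125) = 5
floor(745/625) = 1
Total = 184

184 trailing zeros


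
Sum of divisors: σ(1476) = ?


Divisors of 1476: 1, 2, 3, 4, 6, 9, 12, 18, 36, 41, 82, 123, 164, 246, 369, 492, 738, 1476
Sum = 1 + 2 + 3 + 4 + 6 + 9 + 12 + 18 + 36 + 41 + 82 + 123 + 164 + 246 + 369 + 492 + 738 + 1476 = 3822

σ(1476) = 3822


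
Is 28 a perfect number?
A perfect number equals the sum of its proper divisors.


Proper divisors of 28: 1, 2, 4, 7, 14
Sum = 1 + 2 + 4 + 7 + 14 = 28

Yes, 28 is perfect (28 = 28)


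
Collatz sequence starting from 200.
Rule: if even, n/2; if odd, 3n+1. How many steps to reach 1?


200 → 100 → 50 → 25 → 76 → 38 → 19 → 58 → 29 → 88 → 44 → 22 → 11 → 34 → 17 → 52 → 26 → 13 → 40 → 20 → 10 → 5 → 16 → 8 → 4 → 2 → 1
Total steps = 26

26 steps


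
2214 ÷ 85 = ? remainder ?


2214 = 85 * 26 + 4
Check: 2210 + 4 = 2214

q = 26, r = 4


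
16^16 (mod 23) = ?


16^1 mod 23 = 16
16^2 mod 23 = 3
16^3 mod 23 = 2
16^4 mod 23 = 9
16^5 mod 23 = 6
16^6 mod 23 = 4
16^7 mod 23 = 18
16^8 mod 23 = 12
16^9 mod 23 = 8
16^10 mod 23 = 13
16^11 mod 23 = 1
16^12 mod 23 = 16
16^13 mod 23 = 3
16^14 mod 23 = 2
16^15 mod 23 = 9
16^16 mod 23 = 6


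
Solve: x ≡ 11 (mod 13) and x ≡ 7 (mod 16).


M = 13*16 = 208
M1 = M/13 = 16, M2 = M/16 = 13
M1^(-1) mod 13 = 9, M2^(-1) mod 16 = 5
x = 11*16*9 + 7*13*5 = 2039
2039 mod 208 = 167
Check: 167 mod 13 = 11 ✓, 167 mod 16 = 7 ✓

x ≡ 167 (mod 208)


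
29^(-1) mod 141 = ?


Use the extended Euclidean algorithm on (141, 29); each row r = 141*s + 29*t:
r=141, s=1, t=0
r=29, s=0, t=1
q=4: r=25, s=1, t=-4   [141*(1) + 29*(-4) = 25]
q=1: r=4, s=-1, t=5   [141*(-1) + 29*(5) = 4]
q=6: r=1, s=7, t=-34   [141*(7) + 29*(-34) = 1]
q=4: r=0, s=-29, t=141   [141*(-29) + 29*(141) = 0]
GCD = 1 with t = -34, so 29*(-34) ≡ 1 (mod 141)
Inverse = -34 mod 141 = 107
Check: 29 * 107 = 3103 ≡ 1 (mod 141)

29^(-1) ≡ 107 (mod 141)


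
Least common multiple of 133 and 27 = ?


GCD(133, 27) = 1
LCM = 133*27/1 = 3591/1 = 3591

LCM = 3591


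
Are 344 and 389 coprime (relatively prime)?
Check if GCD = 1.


Euclidean algorithm:
389 = 1 * 344 + 45
344 = 7 * 45 + 29
45 = 1 * 29 + 16
29 = 1 * 16 + 13
16 = 1 * 13 + 3
13 = 4 * 3 + 1
3 = 3 * 1 + 0
GCD(344, 389) = 1

Yes, coprime (GCD = 1)


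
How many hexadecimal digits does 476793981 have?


476793981 in base 16 = 1C6B4C7D
Number of digits = 8

8 digits (base 16)


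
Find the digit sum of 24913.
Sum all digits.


2 + 4 + 9 + 1 + 3 = 19


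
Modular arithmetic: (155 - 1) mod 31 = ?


155 - 1 = 154
154 mod 31 = 30


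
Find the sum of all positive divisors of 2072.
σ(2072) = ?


Divisors of 2072: 1, 2, 4, 7, 8, 14, 28, 37, 56, 74, 148, 259, 296, 518, 1036, 2072
Sum = 1 + 2 + 4 + 7 + 8 + 14 + 28 + 37 + 56 + 74 + 148 + 259 + 296 + 518 + 1036 + 2072 = 4560

σ(2072) = 4560


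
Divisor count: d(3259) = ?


3259 = 3259^1
d(3259) = (1+1) = 2

2 divisors


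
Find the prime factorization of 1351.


1351 / 7 = 193
193 / 193 = 1
1351 = 7 × 193


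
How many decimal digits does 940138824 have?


940138824 has 9 digits in base 10
floor(log10(940138824)) + 1 = floor(8.9732) + 1 = 9

9 digits (base 10)


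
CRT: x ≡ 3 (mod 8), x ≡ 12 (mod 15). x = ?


M = 8*15 = 120
M1 = M/8 = 15, M2 = M/15 = 8
M1^(-1) mod 8 = 7, M2^(-1) mod 15 = 2
x = 3*15*7 + 12*8*2 = 507
507 mod 120 = 27
Check: 27 mod 8 = 3 ✓, 27 mod 15 = 12 ✓

x ≡ 27 (mod 120)


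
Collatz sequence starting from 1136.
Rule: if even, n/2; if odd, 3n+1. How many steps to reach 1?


1136 → 568 → 284 → 142 → 71 → 214 → 107 → 322 → 161 → 484 → 242 → 121 → 364 → 182 → 91 → 274 → 137 → 412 → 206 → 103 → 310 → 155 → 466 → 233 → 700 → 350 → 175 → 526 → 263 → 790 → 395 → 1186 → 593 → 1780 → 890 → 445 → 1336 → 668 → 334 → 167 → 502 → 251 → 754 → 377 → 1132 → 566 → 283 → 850 → 425 → 1276 → 638 → 319 → 958 → 479 → 1438 → 719 → 2158 → 1079 → 3238 → 1619 → 4858 → 2429 → 7288 → 3644 → 1822 → 911 → 2734 → 1367 → 4102 → 2051 → 6154 → 3077 → 9232 → 4616 → 2308 → 1154 → 577 → 1732 → 866 → 433 → 1300 → 650 → 325 → 976 → 488 → 244 → 122 → 61 → 184 → 92 → 46 → 23 → 70 → 35 → 106 → 53 → 160 → 80 → 40 → 20 → 10 → 5 → 16 → 8 → 4 → 2 → 1
Total steps = 106

106 steps


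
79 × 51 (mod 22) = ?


79 × 51 = 4029
4029 mod 22 = 3


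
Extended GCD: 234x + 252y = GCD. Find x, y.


Tabular extended Euclidean (each row: r = 234*s + 252*t):
r=234, s=1, t=0
r=252, s=0, t=1
q=0: r=234, s=1, t=0   [234*(1) + 252*(0) = 234]
q=1: r=18, s=-1, t=1   [234*(-1) + 252*(1) = 18]
q=13: r=0, s=14, t=-13   [234*(14) + 252*(-13) = 0]
GCD = 18; from the row with r=18: x=-1, y=1
Check: 234*(-1) + 252*(1) = -234 + 252 = 18

GCD = 18, x = -1, y = 1


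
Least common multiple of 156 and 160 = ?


GCD(156, 160) = 4
LCM = 156*160/4 = 24960/4 = 6240

LCM = 6240


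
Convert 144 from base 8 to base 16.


144 (base 8) = 100 (decimal)
100 (decimal) = 64 (base 16)


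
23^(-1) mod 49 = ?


Use the extended Euclidean algorithm on (49, 23); each row r = 49*s + 23*t:
r=49, s=1, t=0
r=23, s=0, t=1
q=2: r=3, s=1, t=-2   [49*(1) + 23*(-2) = 3]
q=7: r=2, s=-7, t=15   [49*(-7) + 23*(15) = 2]
q=1: r=1, s=8, t=-17   [49*(8) + 23*(-17) = 1]
q=2: r=0, s=-23, t=49   [49*(-23) + 23*(49) = 0]
GCD = 1 with t = -17, so 23*(-17) ≡ 1 (mod 49)
Inverse = -17 mod 49 = 32
Check: 23 * 32 = 736 ≡ 1 (mod 49)

23^(-1) ≡ 32 (mod 49)


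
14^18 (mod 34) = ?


14^1 mod 34 = 14
14^2 mod 34 = 26
14^3 mod 34 = 24
14^4 mod 34 = 30
14^5 mod 34 = 12
14^6 mod 34 = 32
14^7 mod 34 = 6
14^8 mod 34 = 16
14^9 mod 34 = 20
14^10 mod 34 = 8
14^11 mod 34 = 10
14^12 mod 34 = 4
14^13 mod 34 = 22
14^14 mod 34 = 2
14^15 mod 34 = 28
14^16 mod 34 = 18
14^17 mod 34 = 14
14^18 mod 34 = 26


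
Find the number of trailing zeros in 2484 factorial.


floor(2484/5) = 496
floor(2484/25) = 99
floor(2484/125) = 19
floor(2484/625) = 3
Total = 617

617 trailing zeros


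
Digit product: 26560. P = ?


2 × 6 × 5 × 6 × 0 = 0


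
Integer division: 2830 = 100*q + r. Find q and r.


2830 = 100 * 28 + 30
Check: 2800 + 30 = 2830

q = 28, r = 30


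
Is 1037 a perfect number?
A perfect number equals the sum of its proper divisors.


Proper divisors of 1037: 1, 17, 61
Sum = 1 + 17 + 61 = 79

No, 1037 is not perfect (79 ≠ 1037)


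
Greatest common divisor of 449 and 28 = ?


449 = 16 * 28 + 1
28 = 28 * 1 + 0
GCD = 1


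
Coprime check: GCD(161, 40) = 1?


Euclidean algorithm:
161 = 4 * 40 + 1
40 = 40 * 1 + 0
GCD(161, 40) = 1

Yes, coprime (GCD = 1)


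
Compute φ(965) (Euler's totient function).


965 = 5 × 193
Prime factors: 5, 193
φ(965) = 965 × (1-1/5) × (1-1/193)
= 965 × 4/5 × 192/193 = 768

φ(965) = 768


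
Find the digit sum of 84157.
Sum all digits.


8 + 4 + 1 + 5 + 7 = 25


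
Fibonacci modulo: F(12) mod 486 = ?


F(k) mod 486 for k=1..12:
1, 1, 2, 3, 5, 8, 13, 21, 34, 55, 89, 144
F(12) mod 486 = 144


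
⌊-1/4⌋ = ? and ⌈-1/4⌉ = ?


-1/4 = -0.2500
floor = -1
ceil = 0

floor = -1, ceil = 0


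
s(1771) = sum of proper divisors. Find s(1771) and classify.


Proper divisors: 1, 7, 11, 23, 77, 161, 253
Sum = 1 + 7 + 11 + 23 + 77 + 161 + 253 = 533
533 < 1771 → deficient

s(1771) = 533 (deficient)


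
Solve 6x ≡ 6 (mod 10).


GCD(6, 10) = 2 divides 6
Divide: 3x ≡ 3 (mod 5)
x ≡ 1 (mod 5)


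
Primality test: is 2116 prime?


2116 / 2 = 1058 (exact division)
2116 is NOT prime.

No, 2116 is not prime


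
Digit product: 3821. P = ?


3 × 8 × 2 × 1 = 48


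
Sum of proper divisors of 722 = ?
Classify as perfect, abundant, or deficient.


Proper divisors: 1, 2, 19, 38, 361
Sum = 1 + 2 + 19 + 38 + 361 = 421
421 < 722 → deficient

s(722) = 421 (deficient)


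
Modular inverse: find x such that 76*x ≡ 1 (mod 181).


Use the extended Euclidean algorithm on (181, 76); each row r = 181*s + 76*t:
r=181, s=1, t=0
r=76, s=0, t=1
q=2: r=29, s=1, t=-2   [181*(1) + 76*(-2) = 29]
q=2: r=18, s=-2, t=5   [181*(-2) + 76*(5) = 18]
q=1: r=11, s=3, t=-7   [181*(3) + 76*(-7) = 11]
q=1: r=7, s=-5, t=12   [181*(-5) + 76*(12) = 7]
q=1: r=4, s=8, t=-19   [181*(8) + 76*(-19) = 4]
q=1: r=3, s=-13, t=31   [181*(-13) + 76*(31) = 3]
q=1: r=1, s=21, t=-50   [181*(21) + 76*(-50) = 1]
q=3: r=0, s=-76, t=181   [181*(-76) + 76*(181) = 0]
GCD = 1 with t = -50, so 76*(-50) ≡ 1 (mod 181)
Inverse = -50 mod 181 = 131
Check: 76 * 131 = 9956 ≡ 1 (mod 181)

76^(-1) ≡ 131 (mod 181)


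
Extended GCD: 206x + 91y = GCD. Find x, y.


Tabular extended Euclidean (each row: r = 206*s + 91*t):
r=206, s=1, t=0
r=91, s=0, t=1
q=2: r=24, s=1, t=-2   [206*(1) + 91*(-2) = 24]
q=3: r=19, s=-3, t=7   [206*(-3) + 91*(7) = 19]
q=1: r=5, s=4, t=-9   [206*(4) + 91*(-9) = 5]
q=3: r=4, s=-15, t=34   [206*(-15) + 91*(34) = 4]
q=1: r=1, s=19, t=-43   [206*(19) + 91*(-43) = 1]
q=4: r=0, s=-91, t=206   [206*(-91) + 91*(206) = 0]
GCD = 1; from the row with r=1: x=19, y=-43
Check: 206*(19) + 91*(-43) = 3914 - 3913 = 1

GCD = 1, x = 19, y = -43


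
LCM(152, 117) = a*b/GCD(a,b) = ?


GCD(152, 117) = 1
LCM = 152*117/1 = 17784/1 = 17784

LCM = 17784


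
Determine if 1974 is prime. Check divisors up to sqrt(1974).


1974 / 2 = 987 (exact division)
1974 is NOT prime.

No, 1974 is not prime


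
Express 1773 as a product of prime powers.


1773 / 3 = 591
591 / 3 = 197
197 / 197 = 1
1773 = 3^2 × 197


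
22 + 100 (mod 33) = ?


22 + 100 = 122
122 mod 33 = 23


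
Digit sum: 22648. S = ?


2 + 2 + 6 + 4 + 8 = 22


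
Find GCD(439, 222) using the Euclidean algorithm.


439 = 1 * 222 + 217
222 = 1 * 217 + 5
217 = 43 * 5 + 2
5 = 2 * 2 + 1
2 = 2 * 1 + 0
GCD = 1


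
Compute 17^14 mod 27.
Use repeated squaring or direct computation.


17^1 mod 27 = 17
17^2 mod 27 = 19
17^3 mod 27 = 26
17^4 mod 27 = 10
17^5 mod 27 = 8
17^6 mod 27 = 1
17^7 mod 27 = 17
17^8 mod 27 = 19
17^9 mod 27 = 26
17^10 mod 27 = 10
17^11 mod 27 = 8
17^12 mod 27 = 1
17^13 mod 27 = 17
17^14 mod 27 = 19


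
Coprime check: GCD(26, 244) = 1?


Euclidean algorithm:
244 = 9 * 26 + 10
26 = 2 * 10 + 6
10 = 1 * 6 + 4
6 = 1 * 4 + 2
4 = 2 * 2 + 0
GCD(26, 244) = 2

No, not coprime (GCD = 2)


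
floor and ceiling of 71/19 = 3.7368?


71/19 = 3.7368
floor = 3
ceil = 4

floor = 3, ceil = 4


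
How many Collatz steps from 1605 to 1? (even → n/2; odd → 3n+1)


1605 → 4816 → 2408 → 1204 → 602 → 301 → 904 → 452 → 226 → 113 → 340 → 170 → 85 → 256 → 128 → 64 → 32 → 16 → 8 → 4 → 2 → 1
Total steps = 21

21 steps


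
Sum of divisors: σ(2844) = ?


Divisors of 2844: 1, 2, 3, 4, 6, 9, 12, 18, 36, 79, 158, 237, 316, 474, 711, 948, 1422, 2844
Sum = 1 + 2 + 3 + 4 + 6 + 9 + 12 + 18 + 36 + 79 + 158 + 237 + 316 + 474 + 711 + 948 + 1422 + 2844 = 7280

σ(2844) = 7280


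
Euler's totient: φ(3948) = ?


3948 = 2^2 × 3 × 7 × 47
Prime factors: 2, 3, 7, 47
φ(3948) = 3948 × (1-1/2) × (1-1/3) × (1-1/7) × (1-1/47)
= 3948 × 1/2 × 2/3 × 6/7 × 46/47 = 1104

φ(3948) = 1104


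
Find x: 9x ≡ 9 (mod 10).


GCD(9, 10) = 1, unique solution
a^(-1) mod 10 = 9
x = 9 * 9 mod 10 = 1

x ≡ 1 (mod 10)


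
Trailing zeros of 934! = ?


floor(934/5) = 186
floor(934/25) = 37
floor(934/125) = 7
floor(934/625) = 1
Total = 231

231 trailing zeros


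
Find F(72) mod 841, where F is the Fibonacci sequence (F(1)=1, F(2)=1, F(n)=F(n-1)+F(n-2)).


F(k) mod 841 for k=1..72:
1, 1, 2, 3, 5, 8, 13, 21, 34, 55, 89, 144, 233, 377, 610, 146, 756, 61, 817, 37, 13, 50, 63, 113, 176, 289, 465, 754, 378, 291, 669, 119, 788, 66, 13, 79, 92, 171, 263, 434, 697, 290, 146, 436, 582, 177, 759, 95, 13, 108, 121, 229, 350, 579, 88, 667, 755, 581, 495, 235, 730, 124, 13, 137, 150, 287, 437, 724, 320, 203, 523, 726
F(72) mod 841 = 726


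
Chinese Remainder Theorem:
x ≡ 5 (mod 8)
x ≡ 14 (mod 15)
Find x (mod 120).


M = 8*15 = 120
M1 = M/8 = 15, M2 = M/15 = 8
M1^(-1) mod 8 = 7, M2^(-1) mod 15 = 2
x = 5*15*7 + 14*8*2 = 749
749 mod 120 = 29
Check: 29 mod 8 = 5 ✓, 29 mod 15 = 14 ✓

x ≡ 29 (mod 120)


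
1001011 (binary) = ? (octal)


1001011 (base 2) = 75 (decimal)
75 (decimal) = 113 (base 8)


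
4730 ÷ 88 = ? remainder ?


4730 = 88 * 53 + 66
Check: 4664 + 66 = 4730

q = 53, r = 66


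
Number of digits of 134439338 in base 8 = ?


134439338 in base 8 = 1000660652
Number of digits = 10

10 digits (base 8)


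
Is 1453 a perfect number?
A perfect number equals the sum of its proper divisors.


Proper divisors of 1453: 1
Sum = 1 = 1

No, 1453 is not perfect (1 ≠ 1453)


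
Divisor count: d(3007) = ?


3007 = 31^1 × 97^1
d(3007) = (1+1) × (1+1) = 4

4 divisors


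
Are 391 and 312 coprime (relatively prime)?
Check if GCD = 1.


Euclidean algorithm:
391 = 1 * 312 + 79
312 = 3 * 79 + 75
79 = 1 * 75 + 4
75 = 18 * 4 + 3
4 = 1 * 3 + 1
3 = 3 * 1 + 0
GCD(391, 312) = 1

Yes, coprime (GCD = 1)


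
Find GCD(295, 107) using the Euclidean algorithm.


295 = 2 * 107 + 81
107 = 1 * 81 + 26
81 = 3 * 26 + 3
26 = 8 * 3 + 2
3 = 1 * 2 + 1
2 = 2 * 1 + 0
GCD = 1


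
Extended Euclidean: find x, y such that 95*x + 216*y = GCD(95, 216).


Tabular extended Euclidean (each row: r = 95*s + 216*t):
r=95, s=1, t=0
r=216, s=0, t=1
q=0: r=95, s=1, t=0   [95*(1) + 216*(0) = 95]
q=2: r=26, s=-2, t=1   [95*(-2) + 216*(1) = 26]
q=3: r=17, s=7, t=-3   [95*(7) + 216*(-3) = 17]
q=1: r=9, s=-9, t=4   [95*(-9) + 216*(4) = 9]
q=1: r=8, s=16, t=-7   [95*(16) + 216*(-7) = 8]
q=1: r=1, s=-25, t=11   [95*(-25) + 216*(11) = 1]
q=8: r=0, s=216, t=-95   [95*(216) + 216*(-95) = 0]
GCD = 1; from the row with r=1: x=-25, y=11
Check: 95*(-25) + 216*(11) = -2375 + 2376 = 1

GCD = 1, x = -25, y = 11


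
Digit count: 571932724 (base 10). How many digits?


571932724 has 9 digits in base 10
floor(log10(571932724)) + 1 = floor(8.7573) + 1 = 9

9 digits (base 10)


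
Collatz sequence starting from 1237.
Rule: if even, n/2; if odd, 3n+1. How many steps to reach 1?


1237 → 3712 → 1856 → 928 → 464 → 232 → 116 → 58 → 29 → 88 → 44 → 22 → 11 → 34 → 17 → 52 → 26 → 13 → 40 → 20 → 10 → 5 → 16 → 8 → 4 → 2 → 1
Total steps = 26

26 steps


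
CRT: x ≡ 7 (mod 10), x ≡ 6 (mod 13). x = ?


M = 10*13 = 130
M1 = M/10 = 13, M2 = M/13 = 10
M1^(-1) mod 10 = 7, M2^(-1) mod 13 = 4
x = 7*13*7 + 6*10*4 = 877
877 mod 130 = 97
Check: 97 mod 10 = 7 ✓, 97 mod 13 = 6 ✓

x ≡ 97 (mod 130)


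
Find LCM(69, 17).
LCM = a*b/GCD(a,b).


GCD(69, 17) = 1
LCM = 69*17/1 = 1173/1 = 1173

LCM = 1173


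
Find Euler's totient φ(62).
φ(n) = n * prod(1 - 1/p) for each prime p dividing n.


62 = 2 × 31
Prime factors: 2, 31
φ(62) = 62 × (1-1/2) × (1-1/31)
= 62 × 1/2 × 30/31 = 30

φ(62) = 30


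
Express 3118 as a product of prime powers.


3118 / 2 = 1559
1559 / 1559 = 1
3118 = 2 × 1559


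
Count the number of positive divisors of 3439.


3439 = 19^1 × 181^1
d(3439) = (1+1) × (1+1) = 4

4 divisors


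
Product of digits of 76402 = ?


7 × 6 × 4 × 0 × 2 = 0


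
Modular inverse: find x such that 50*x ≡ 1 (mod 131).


Use the extended Euclidean algorithm on (131, 50); each row r = 131*s + 50*t:
r=131, s=1, t=0
r=50, s=0, t=1
q=2: r=31, s=1, t=-2   [131*(1) + 50*(-2) = 31]
q=1: r=19, s=-1, t=3   [131*(-1) + 50*(3) = 19]
q=1: r=12, s=2, t=-5   [131*(2) + 50*(-5) = 12]
q=1: r=7, s=-3, t=8   [131*(-3) + 50*(8) = 7]
q=1: r=5, s=5, t=-13   [131*(5) + 50*(-13) = 5]
q=1: r=2, s=-8, t=21   [131*(-8) + 50*(21) = 2]
q=2: r=1, s=21, t=-55   [131*(21) + 50*(-55) = 1]
q=2: r=0, s=-50, t=131   [131*(-50) + 50*(131) = 0]
GCD = 1 with t = -55, so 50*(-55) ≡ 1 (mod 131)
Inverse = -55 mod 131 = 76
Check: 50 * 76 = 3800 ≡ 1 (mod 131)

50^(-1) ≡ 76 (mod 131)


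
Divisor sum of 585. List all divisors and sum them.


Divisors of 585: 1, 3, 5, 9, 13, 15, 39, 45, 65, 117, 195, 585
Sum = 1 + 3 + 5 + 9 + 13 + 15 + 39 + 45 + 65 + 117 + 195 + 585 = 1092

σ(585) = 1092


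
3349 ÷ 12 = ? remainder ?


3349 = 12 * 279 + 1
Check: 3348 + 1 = 3349

q = 279, r = 1


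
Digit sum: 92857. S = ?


9 + 2 + 8 + 5 + 7 = 31


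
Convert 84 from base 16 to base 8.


84 (base 16) = 132 (decimal)
132 (decimal) = 204 (base 8)


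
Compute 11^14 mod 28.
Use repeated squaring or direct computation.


11^1 mod 28 = 11
11^2 mod 28 = 9
11^3 mod 28 = 15
11^4 mod 28 = 25
11^5 mod 28 = 23
11^6 mod 28 = 1
11^7 mod 28 = 11
11^8 mod 28 = 9
11^9 mod 28 = 15
11^10 mod 28 = 25
11^11 mod 28 = 23
11^12 mod 28 = 1
11^13 mod 28 = 11
11^14 mod 28 = 9


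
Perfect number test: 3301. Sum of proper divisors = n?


Proper divisors of 3301: 1
Sum = 1 = 1

No, 3301 is not perfect (1 ≠ 3301)


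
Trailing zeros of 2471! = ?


floor(2471/5) = 494
floor(2471/25) = 98
floor(2471/125) = 19
floor(2471/625) = 3
Total = 614

614 trailing zeros


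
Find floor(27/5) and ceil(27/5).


27/5 = 5.4000
floor = 5
ceil = 6

floor = 5, ceil = 6


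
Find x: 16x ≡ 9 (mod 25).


GCD(16, 25) = 1, unique solution
a^(-1) mod 25 = 11
x = 11 * 9 mod 25 = 24

x ≡ 24 (mod 25)


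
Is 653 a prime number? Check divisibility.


Check divisors up to sqrt(653) = 25.5539
No divisors found.
653 is prime.

Yes, 653 is prime


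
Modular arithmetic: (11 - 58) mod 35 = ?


11 - 58 = -47
-47 mod 35 = 23


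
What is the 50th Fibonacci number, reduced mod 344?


F(k) mod 344 for k=1..50:
1, 1, 2, 3, 5, 8, 13, 21, 34, 55, 89, 144, 233, 33, 266, 299, 221, 176, 53, 229, 282, 167, 105, 272, 33, 305, 338, 299, 293, 248, 197, 101, 298, 55, 9, 64, 73, 137, 210, 3, 213, 216, 85, 301, 42, 343, 41, 40, 81, 121
F(50) mod 344 = 121


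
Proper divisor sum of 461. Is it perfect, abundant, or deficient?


Proper divisors: 1
Sum = 1 = 1
1 < 461 → deficient

s(461) = 1 (deficient)


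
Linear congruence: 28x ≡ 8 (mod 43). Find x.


GCD(28, 43) = 1, unique solution
a^(-1) mod 43 = 20
x = 20 * 8 mod 43 = 31

x ≡ 31 (mod 43)


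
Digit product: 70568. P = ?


7 × 0 × 5 × 6 × 8 = 0


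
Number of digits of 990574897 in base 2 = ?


990574897 in base 2 = 111011000010101111100100110001
Number of digits = 30

30 digits (base 2)


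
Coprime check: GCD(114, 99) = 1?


Euclidean algorithm:
114 = 1 * 99 + 15
99 = 6 * 15 + 9
15 = 1 * 9 + 6
9 = 1 * 6 + 3
6 = 2 * 3 + 0
GCD(114, 99) = 3

No, not coprime (GCD = 3)


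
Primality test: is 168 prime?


168 / 2 = 84 (exact division)
168 is NOT prime.

No, 168 is not prime


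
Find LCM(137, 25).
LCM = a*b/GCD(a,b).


GCD(137, 25) = 1
LCM = 137*25/1 = 3425/1 = 3425

LCM = 3425


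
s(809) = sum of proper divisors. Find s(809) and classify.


Proper divisors: 1
Sum = 1 = 1
1 < 809 → deficient

s(809) = 1 (deficient)


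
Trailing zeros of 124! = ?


floor(124/5) = 24
floor(124/25) = 4
Total = 28

28 trailing zeros


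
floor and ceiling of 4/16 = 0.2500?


4/16 = 0.2500
floor = 0
ceil = 1

floor = 0, ceil = 1


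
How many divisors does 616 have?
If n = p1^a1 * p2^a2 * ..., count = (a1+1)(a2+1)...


616 = 2^3 × 7^1 × 11^1
d(616) = (3+1) × (1+1) × (1+1) = 16

16 divisors


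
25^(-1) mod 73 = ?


Use the extended Euclidean algorithm on (73, 25); each row r = 73*s + 25*t:
r=73, s=1, t=0
r=25, s=0, t=1
q=2: r=23, s=1, t=-2   [73*(1) + 25*(-2) = 23]
q=1: r=2, s=-1, t=3   [73*(-1) + 25*(3) = 2]
q=11: r=1, s=12, t=-35   [73*(12) + 25*(-35) = 1]
q=2: r=0, s=-25, t=73   [73*(-25) + 25*(73) = 0]
GCD = 1 with t = -35, so 25*(-35) ≡ 1 (mod 73)
Inverse = -35 mod 73 = 38
Check: 25 * 38 = 950 ≡ 1 (mod 73)

25^(-1) ≡ 38 (mod 73)


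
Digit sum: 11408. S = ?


1 + 1 + 4 + 0 + 8 = 14


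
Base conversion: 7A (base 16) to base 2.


7A (base 16) = 122 (decimal)
122 (decimal) = 1111010 (base 2)


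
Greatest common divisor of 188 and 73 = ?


188 = 2 * 73 + 42
73 = 1 * 42 + 31
42 = 1 * 31 + 11
31 = 2 * 11 + 9
11 = 1 * 9 + 2
9 = 4 * 2 + 1
2 = 2 * 1 + 0
GCD = 1


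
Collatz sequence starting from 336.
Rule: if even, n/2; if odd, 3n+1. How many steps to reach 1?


336 → 168 → 84 → 42 → 21 → 64 → 32 → 16 → 8 → 4 → 2 → 1
Total steps = 11

11 steps


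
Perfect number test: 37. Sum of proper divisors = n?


Proper divisors of 37: 1
Sum = 1 = 1

No, 37 is not perfect (1 ≠ 37)


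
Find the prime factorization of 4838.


4838 / 2 = 2419
2419 / 41 = 59
59 / 59 = 1
4838 = 2 × 41 × 59


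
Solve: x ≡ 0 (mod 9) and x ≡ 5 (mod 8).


M = 9*8 = 72
M1 = M/9 = 8, M2 = M/8 = 9
M1^(-1) mod 9 = 8, M2^(-1) mod 8 = 1
x = 0*8*8 + 5*9*1 = 45
45 mod 72 = 45
Check: 45 mod 9 = 0 ✓, 45 mod 8 = 5 ✓

x ≡ 45 (mod 72)


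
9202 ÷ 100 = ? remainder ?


9202 = 100 * 92 + 2
Check: 9200 + 2 = 9202

q = 92, r = 2


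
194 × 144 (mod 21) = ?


194 × 144 = 27936
27936 mod 21 = 6


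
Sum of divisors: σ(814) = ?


Divisors of 814: 1, 2, 11, 22, 37, 74, 407, 814
Sum = 1 + 2 + 11 + 22 + 37 + 74 + 407 + 814 = 1368

σ(814) = 1368


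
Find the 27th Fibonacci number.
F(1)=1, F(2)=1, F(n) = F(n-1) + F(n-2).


Sequence: 1, 1, 2, 3, 5, 8, 13, 21, 34, 55, 89, 144, 233, 377, 610, 987, 1597, 2584, 4181, 6765, 10946, 17711, 28657, 46368, 75025, 121393, 196418
F(27) = 196418


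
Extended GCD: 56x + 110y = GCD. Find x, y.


Tabular extended Euclidean (each row: r = 56*s + 110*t):
r=56, s=1, t=0
r=110, s=0, t=1
q=0: r=56, s=1, t=0   [56*(1) + 110*(0) = 56]
q=1: r=54, s=-1, t=1   [56*(-1) + 110*(1) = 54]
q=1: r=2, s=2, t=-1   [56*(2) + 110*(-1) = 2]
q=27: r=0, s=-55, t=28   [56*(-55) + 110*(28) = 0]
GCD = 2; from the row with r=2: x=2, y=-1
Check: 56*(2) + 110*(-1) = 112 - 110 = 2

GCD = 2, x = 2, y = -1


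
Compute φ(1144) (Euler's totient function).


1144 = 2^3 × 11 × 13
Prime factors: 2, 11, 13
φ(1144) = 1144 × (1-1/2) × (1-1/11) × (1-1/13)
= 1144 × 1/2 × 10/11 × 12/13 = 480

φ(1144) = 480


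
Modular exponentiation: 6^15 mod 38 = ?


6^1 mod 38 = 6
6^2 mod 38 = 36
6^3 mod 38 = 26
6^4 mod 38 = 4
6^5 mod 38 = 24
6^6 mod 38 = 30
6^7 mod 38 = 28
6^8 mod 38 = 16
6^9 mod 38 = 20
6^10 mod 38 = 6
6^11 mod 38 = 36
6^12 mod 38 = 26
6^13 mod 38 = 4
6^14 mod 38 = 24
6^15 mod 38 = 30


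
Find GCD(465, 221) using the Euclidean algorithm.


465 = 2 * 221 + 23
221 = 9 * 23 + 14
23 = 1 * 14 + 9
14 = 1 * 9 + 5
9 = 1 * 5 + 4
5 = 1 * 4 + 1
4 = 4 * 1 + 0
GCD = 1


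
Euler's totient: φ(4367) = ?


4367 = 11 × 397
Prime factors: 11, 397
φ(4367) = 4367 × (1-1/11) × (1-1/397)
= 4367 × 10/11 × 396/397 = 3960

φ(4367) = 3960


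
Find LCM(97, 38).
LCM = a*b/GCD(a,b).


GCD(97, 38) = 1
LCM = 97*38/1 = 3686/1 = 3686

LCM = 3686


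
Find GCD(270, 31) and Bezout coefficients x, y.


Tabular extended Euclidean (each row: r = 270*s + 31*t):
r=270, s=1, t=0
r=31, s=0, t=1
q=8: r=22, s=1, t=-8   [270*(1) + 31*(-8) = 22]
q=1: r=9, s=-1, t=9   [270*(-1) + 31*(9) = 9]
q=2: r=4, s=3, t=-26   [270*(3) + 31*(-26) = 4]
q=2: r=1, s=-7, t=61   [270*(-7) + 31*(61) = 1]
q=4: r=0, s=31, t=-270   [270*(31) + 31*(-270) = 0]
GCD = 1; from the row with r=1: x=-7, y=61
Check: 270*(-7) + 31*(61) = -1890 + 1891 = 1

GCD = 1, x = -7, y = 61


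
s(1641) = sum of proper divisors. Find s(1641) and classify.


Proper divisors: 1, 3, 547
Sum = 1 + 3 + 547 = 551
551 < 1641 → deficient

s(1641) = 551 (deficient)


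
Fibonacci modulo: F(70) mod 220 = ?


F(k) mod 220 for k=1..70:
1, 1, 2, 3, 5, 8, 13, 21, 34, 55, 89, 144, 13, 157, 170, 107, 57, 164, 1, 165, 166, 111, 57, 168, 5, 173, 178, 131, 89, 0, 89, 89, 178, 47, 5, 52, 57, 109, 166, 55, 1, 56, 57, 113, 170, 63, 13, 76, 89, 165, 34, 199, 13, 212, 5, 217, 2, 219, 1, 0, 1, 1, 2, 3, 5, 8, 13, 21, 34, 55
F(70) mod 220 = 55


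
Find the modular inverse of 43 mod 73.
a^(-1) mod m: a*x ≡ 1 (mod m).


Use the extended Euclidean algorithm on (73, 43); each row r = 73*s + 43*t:
r=73, s=1, t=0
r=43, s=0, t=1
q=1: r=30, s=1, t=-1   [73*(1) + 43*(-1) = 30]
q=1: r=13, s=-1, t=2   [73*(-1) + 43*(2) = 13]
q=2: r=4, s=3, t=-5   [73*(3) + 43*(-5) = 4]
q=3: r=1, s=-10, t=17   [73*(-10) + 43*(17) = 1]
q=4: r=0, s=43, t=-73   [73*(43) + 43*(-73) = 0]
GCD = 1 with t = 17, so 43*(17) ≡ 1 (mod 73)
Inverse = 17 mod 73 = 17
Check: 43 * 17 = 731 ≡ 1 (mod 73)

43^(-1) ≡ 17 (mod 73)


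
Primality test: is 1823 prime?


Check divisors up to sqrt(1823) = 42.6966
No divisors found.
1823 is prime.

Yes, 1823 is prime


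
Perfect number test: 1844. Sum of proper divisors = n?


Proper divisors of 1844: 1, 2, 4, 461, 922
Sum = 1 + 2 + 4 + 461 + 922 = 1390

No, 1844 is not perfect (1390 ≠ 1844)


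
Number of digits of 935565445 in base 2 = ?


935565445 in base 2 = 110111110000111001100010000101
Number of digits = 30

30 digits (base 2)


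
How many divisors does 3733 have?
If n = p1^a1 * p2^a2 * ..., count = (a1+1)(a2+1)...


3733 = 3733^1
d(3733) = (1+1) = 2

2 divisors


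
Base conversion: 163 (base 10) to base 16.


163 (base 10) = 163 (decimal)
163 (decimal) = A3 (base 16)


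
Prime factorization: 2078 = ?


2078 / 2 = 1039
1039 / 1039 = 1
2078 = 2 × 1039


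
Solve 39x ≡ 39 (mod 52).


GCD(39, 52) = 13 divides 39
Divide: 3x ≡ 3 (mod 4)
x ≡ 1 (mod 4)


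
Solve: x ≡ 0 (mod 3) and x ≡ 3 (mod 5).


M = 3*5 = 15
M1 = M/3 = 5, M2 = M/5 = 3
M1^(-1) mod 3 = 2, M2^(-1) mod 5 = 2
x = 0*5*2 + 3*3*2 = 18
18 mod 15 = 3
Check: 3 mod 3 = 0 ✓, 3 mod 5 = 3 ✓

x ≡ 3 (mod 15)


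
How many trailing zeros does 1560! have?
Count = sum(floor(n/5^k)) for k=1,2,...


floor(1560/5) = 312
floor(1560/25) = 62
floor(1560/125) = 12
floor(1560/625) = 2
Total = 388

388 trailing zeros


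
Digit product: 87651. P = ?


8 × 7 × 6 × 5 × 1 = 1680


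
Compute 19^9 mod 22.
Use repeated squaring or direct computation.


19^1 mod 22 = 19
19^2 mod 22 = 9
19^3 mod 22 = 17
19^4 mod 22 = 15
19^5 mod 22 = 21
19^6 mod 22 = 3
19^7 mod 22 = 13
19^8 mod 22 = 5
19^9 mod 22 = 7


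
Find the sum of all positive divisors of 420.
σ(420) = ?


Divisors of 420: 1, 2, 3, 4, 5, 6, 7, 10, 12, 14, 15, 20, 21, 28, 30, 35, 42, 60, 70, 84, 105, 140, 210, 420
Sum = 1 + 2 + 3 + 4 + 5 + 6 + 7 + 10 + 12 + 14 + 15 + 20 + 21 + 28 + 30 + 35 + 42 + 60 + 70 + 84 + 105 + 140 + 210 + 420 = 1344

σ(420) = 1344


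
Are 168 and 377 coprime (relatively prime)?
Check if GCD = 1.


Euclidean algorithm:
377 = 2 * 168 + 41
168 = 4 * 41 + 4
41 = 10 * 4 + 1
4 = 4 * 1 + 0
GCD(168, 377) = 1

Yes, coprime (GCD = 1)


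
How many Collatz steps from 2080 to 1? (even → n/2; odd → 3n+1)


2080 → 1040 → 520 → 260 → 130 → 65 → 196 → 98 → 49 → 148 → 74 → 37 → 112 → 56 → 28 → 14 → 7 → 22 → 11 → 34 → 17 → 52 → 26 → 13 → 40 → 20 → 10 → 5 → 16 → 8 → 4 → 2 → 1
Total steps = 32

32 steps


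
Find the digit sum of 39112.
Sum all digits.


3 + 9 + 1 + 1 + 2 = 16


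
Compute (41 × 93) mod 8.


41 × 93 = 3813
3813 mod 8 = 5


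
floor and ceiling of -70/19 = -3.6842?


-70/19 = -3.6842
floor = -4
ceil = -3

floor = -4, ceil = -3


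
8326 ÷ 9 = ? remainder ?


8326 = 9 * 925 + 1
Check: 8325 + 1 = 8326

q = 925, r = 1


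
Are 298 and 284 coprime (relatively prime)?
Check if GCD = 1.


Euclidean algorithm:
298 = 1 * 284 + 14
284 = 20 * 14 + 4
14 = 3 * 4 + 2
4 = 2 * 2 + 0
GCD(298, 284) = 2

No, not coprime (GCD = 2)


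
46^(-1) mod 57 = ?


Use the extended Euclidean algorithm on (57, 46); each row r = 57*s + 46*t:
r=57, s=1, t=0
r=46, s=0, t=1
q=1: r=11, s=1, t=-1   [57*(1) + 46*(-1) = 11]
q=4: r=2, s=-4, t=5   [57*(-4) + 46*(5) = 2]
q=5: r=1, s=21, t=-26   [57*(21) + 46*(-26) = 1]
q=2: r=0, s=-46, t=57   [57*(-46) + 46*(57) = 0]
GCD = 1 with t = -26, so 46*(-26) ≡ 1 (mod 57)
Inverse = -26 mod 57 = 31
Check: 46 * 31 = 1426 ≡ 1 (mod 57)

46^(-1) ≡ 31 (mod 57)


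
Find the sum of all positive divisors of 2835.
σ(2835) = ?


Divisors of 2835: 1, 3, 5, 7, 9, 15, 21, 27, 35, 45, 63, 81, 105, 135, 189, 315, 405, 567, 945, 2835
Sum = 1 + 3 + 5 + 7 + 9 + 15 + 21 + 27 + 35 + 45 + 63 + 81 + 105 + 135 + 189 + 315 + 405 + 567 + 945 + 2835 = 5808

σ(2835) = 5808


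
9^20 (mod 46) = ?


9^1 mod 46 = 9
9^2 mod 46 = 35
9^3 mod 46 = 39
9^4 mod 46 = 29
9^5 mod 46 = 31
9^6 mod 46 = 3
9^7 mod 46 = 27
9^8 mod 46 = 13
9^9 mod 46 = 25
9^10 mod 46 = 41
9^11 mod 46 = 1
9^12 mod 46 = 9
9^13 mod 46 = 35
9^14 mod 46 = 39
9^15 mod 46 = 29
9^16 mod 46 = 31
9^17 mod 46 = 3
9^18 mod 46 = 27
9^19 mod 46 = 13
9^20 mod 46 = 25


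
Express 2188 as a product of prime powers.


2188 / 2 = 1094
1094 / 2 = 547
547 / 547 = 1
2188 = 2^2 × 547


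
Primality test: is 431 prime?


Check divisors up to sqrt(431) = 20.7605
No divisors found.
431 is prime.

Yes, 431 is prime


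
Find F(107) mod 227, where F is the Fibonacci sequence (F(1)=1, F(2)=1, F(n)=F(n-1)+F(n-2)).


F(k) mod 227 for k=1..107:
1, 1, 2, 3, 5, 8, 13, 21, 34, 55, 89, 144, 6, 150, 156, 79, 8, 87, 95, 182, 50, 5, 55, 60, 115, 175, 63, 11, 74, 85, 159, 17, 176, 193, 142, 108, 23, 131, 154, 58, 212, 43, 28, 71, 99, 170, 42, 212, 27, 12, 39, 51, 90, 141, 4, 145, 149, 67, 216, 56, 45, 101, 146, 20, 166, 186, 125, 84, 209, 66, 48, 114, 162, 49, 211, 33, 17, 50, 67, 117, 184, 74, 31, 105, 136, 14, 150, 164, 87, 24, 111, 135, 19, 154, 173, 100, 46, 146, 192, 111, 76, 187, 36, 223, 32, 28, 60
F(107) mod 227 = 60


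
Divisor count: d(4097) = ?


4097 = 17^1 × 241^1
d(4097) = (1+1) × (1+1) = 4

4 divisors


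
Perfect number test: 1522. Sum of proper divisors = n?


Proper divisors of 1522: 1, 2, 761
Sum = 1 + 2 + 761 = 764

No, 1522 is not perfect (764 ≠ 1522)


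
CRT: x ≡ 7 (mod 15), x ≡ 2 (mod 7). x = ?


M = 15*7 = 105
M1 = M/15 = 7, M2 = M/7 = 15
M1^(-1) mod 15 = 13, M2^(-1) mod 7 = 1
x = 7*7*13 + 2*15*1 = 667
667 mod 105 = 37
Check: 37 mod 15 = 7 ✓, 37 mod 7 = 2 ✓

x ≡ 37 (mod 105)
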